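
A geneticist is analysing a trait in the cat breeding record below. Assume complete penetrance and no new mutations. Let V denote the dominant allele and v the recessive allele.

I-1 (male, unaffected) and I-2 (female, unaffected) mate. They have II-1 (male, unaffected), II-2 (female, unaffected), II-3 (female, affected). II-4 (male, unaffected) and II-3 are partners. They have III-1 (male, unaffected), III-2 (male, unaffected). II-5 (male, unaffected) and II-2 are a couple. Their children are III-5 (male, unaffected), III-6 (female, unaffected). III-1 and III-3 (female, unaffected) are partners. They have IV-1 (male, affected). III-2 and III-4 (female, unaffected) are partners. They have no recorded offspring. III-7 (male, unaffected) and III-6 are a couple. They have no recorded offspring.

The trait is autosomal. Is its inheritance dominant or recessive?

I-1 and I-2 are both unaffected yet have an affected child II-3. Under dominance, an affected child requires at least one affected parent, so the trait cannot be dominant.

recessive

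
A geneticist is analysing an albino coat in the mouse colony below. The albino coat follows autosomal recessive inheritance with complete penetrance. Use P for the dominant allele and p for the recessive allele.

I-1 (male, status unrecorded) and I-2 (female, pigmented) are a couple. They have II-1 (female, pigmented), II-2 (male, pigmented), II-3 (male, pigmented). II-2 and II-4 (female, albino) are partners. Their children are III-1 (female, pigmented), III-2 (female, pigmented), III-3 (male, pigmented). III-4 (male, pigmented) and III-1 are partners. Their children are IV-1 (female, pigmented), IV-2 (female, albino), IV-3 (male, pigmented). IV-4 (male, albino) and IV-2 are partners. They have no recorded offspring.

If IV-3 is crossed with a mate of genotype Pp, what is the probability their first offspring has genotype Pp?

III-4 is pigmented so carries P and passed p to IV-2 (pp), so III-4 is Pp.
III-1 is pigmented so carries P and received p from II-4 (pp), so III-1 is Pp.
IV-3 is a pigmented offspring of III-4 (Pp) × III-1 (Pp), whose cross gives 1/4 PP : 1/2 Pp : 1/4 pp; conditioning on being pigmented, IV-3 is PP with probability 1/3, Pp with probability 2/3.
Summing over parental genotype combinations, P(offspring has genotype Pp) = 1/3·1/2 + 2/3·1/2 = 1/2.

1/2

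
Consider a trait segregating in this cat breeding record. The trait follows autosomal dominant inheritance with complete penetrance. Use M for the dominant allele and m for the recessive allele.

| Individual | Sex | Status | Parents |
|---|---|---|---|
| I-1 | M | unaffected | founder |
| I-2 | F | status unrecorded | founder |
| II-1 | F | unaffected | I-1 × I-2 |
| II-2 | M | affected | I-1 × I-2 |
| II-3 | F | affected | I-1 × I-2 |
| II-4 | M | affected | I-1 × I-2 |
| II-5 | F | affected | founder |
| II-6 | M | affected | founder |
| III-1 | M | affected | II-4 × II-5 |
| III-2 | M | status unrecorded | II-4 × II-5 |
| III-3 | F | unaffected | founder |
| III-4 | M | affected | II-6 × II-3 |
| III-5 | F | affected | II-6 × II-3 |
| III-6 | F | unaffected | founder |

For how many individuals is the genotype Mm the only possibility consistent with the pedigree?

Obligate heterozygotes: I-2 passed M to II-2 (Mm, whose m came from I-1) and passed m to II-1 (mm), so I-2 is Mm; II-2 is affected so carries M and received m from I-1 (mm), so II-2 is Mm; II-3 is affected so carries M and received m from I-1 (mm), so II-3 is Mm; II-4 is affected so carries M and received m from I-1 (mm), so II-4 is Mm.
Every other individual is either homozygous by phenotype or has at least one consistent homozygous assignment, so the count is 4.

4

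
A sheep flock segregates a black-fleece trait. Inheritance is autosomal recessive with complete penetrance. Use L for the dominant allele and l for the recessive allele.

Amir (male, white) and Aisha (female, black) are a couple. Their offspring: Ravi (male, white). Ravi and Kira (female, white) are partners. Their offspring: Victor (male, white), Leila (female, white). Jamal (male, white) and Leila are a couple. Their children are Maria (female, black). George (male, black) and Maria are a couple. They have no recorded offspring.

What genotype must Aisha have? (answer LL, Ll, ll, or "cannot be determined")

ll

Aisha is black, so Aisha is ll.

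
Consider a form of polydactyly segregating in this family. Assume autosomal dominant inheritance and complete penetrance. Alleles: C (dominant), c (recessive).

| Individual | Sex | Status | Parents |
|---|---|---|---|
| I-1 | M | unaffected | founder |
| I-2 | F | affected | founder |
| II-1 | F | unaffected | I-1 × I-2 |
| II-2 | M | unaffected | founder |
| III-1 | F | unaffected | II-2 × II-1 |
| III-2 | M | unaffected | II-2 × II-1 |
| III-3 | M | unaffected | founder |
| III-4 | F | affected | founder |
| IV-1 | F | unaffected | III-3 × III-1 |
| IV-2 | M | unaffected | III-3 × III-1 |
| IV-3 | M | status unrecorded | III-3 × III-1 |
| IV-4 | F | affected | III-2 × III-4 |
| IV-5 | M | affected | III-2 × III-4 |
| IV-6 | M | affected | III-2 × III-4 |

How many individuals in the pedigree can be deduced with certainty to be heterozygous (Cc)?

Obligate heterozygotes: I-2 is affected so carries C and passed c to II-1 (cc), so I-2 is Cc; IV-4 is affected so carries C and received c from III-2 (cc), so IV-4 is Cc; IV-5 is affected so carries C and received c from III-2 (cc), so IV-5 is Cc; IV-6 is affected so carries C and received c from III-2 (cc), so IV-6 is Cc.
Every other individual is either homozygous by phenotype or has at least one consistent homozygous assignment, so the count is 4.

4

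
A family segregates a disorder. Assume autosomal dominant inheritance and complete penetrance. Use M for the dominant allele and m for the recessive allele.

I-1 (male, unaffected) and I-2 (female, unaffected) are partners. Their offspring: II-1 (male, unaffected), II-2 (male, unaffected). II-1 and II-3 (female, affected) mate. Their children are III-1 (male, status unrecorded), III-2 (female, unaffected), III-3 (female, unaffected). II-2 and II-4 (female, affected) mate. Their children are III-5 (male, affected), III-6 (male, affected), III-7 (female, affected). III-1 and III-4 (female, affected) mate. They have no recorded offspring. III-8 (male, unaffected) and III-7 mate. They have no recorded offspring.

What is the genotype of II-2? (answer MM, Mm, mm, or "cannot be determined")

II-2 is unaffected, so II-2 is mm.

mm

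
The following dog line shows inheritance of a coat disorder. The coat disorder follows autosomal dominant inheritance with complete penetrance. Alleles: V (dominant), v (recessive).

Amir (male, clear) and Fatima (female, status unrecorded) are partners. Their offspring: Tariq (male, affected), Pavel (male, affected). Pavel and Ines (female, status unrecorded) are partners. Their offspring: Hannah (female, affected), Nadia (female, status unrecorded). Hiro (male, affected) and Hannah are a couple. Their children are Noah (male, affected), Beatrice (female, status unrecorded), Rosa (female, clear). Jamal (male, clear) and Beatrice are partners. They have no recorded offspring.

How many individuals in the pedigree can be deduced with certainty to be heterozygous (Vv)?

4

Obligate heterozygotes: Tariq is affected so carries V and received v from Amir (vv), so Tariq is Vv; Pavel is affected so carries V and received v from Amir (vv), so Pavel is Vv; Hannah is affected so carries V and passed v to Rosa (vv), so Hannah is Vv; Hiro is affected so carries V and passed v to Rosa (vv), so Hiro is Vv.
Every other individual is either homozygous by phenotype or has at least one consistent homozygous assignment, so the count is 4.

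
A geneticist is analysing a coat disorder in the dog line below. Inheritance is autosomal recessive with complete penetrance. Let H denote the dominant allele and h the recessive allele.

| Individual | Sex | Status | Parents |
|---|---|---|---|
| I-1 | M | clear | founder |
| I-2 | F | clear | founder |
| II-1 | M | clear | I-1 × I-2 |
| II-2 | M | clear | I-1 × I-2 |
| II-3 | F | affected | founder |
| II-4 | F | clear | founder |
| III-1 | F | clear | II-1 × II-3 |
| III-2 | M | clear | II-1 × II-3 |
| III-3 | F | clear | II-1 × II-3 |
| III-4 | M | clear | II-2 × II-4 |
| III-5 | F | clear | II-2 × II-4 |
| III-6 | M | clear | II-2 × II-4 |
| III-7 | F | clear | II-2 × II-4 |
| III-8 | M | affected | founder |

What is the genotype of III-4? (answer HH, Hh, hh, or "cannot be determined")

III-4's phenotype allows HH or Hh, and no parent or child forces a single allele at both positions; consistent genotype assignments exist with III-4 as HH or Hh.

cannot be determined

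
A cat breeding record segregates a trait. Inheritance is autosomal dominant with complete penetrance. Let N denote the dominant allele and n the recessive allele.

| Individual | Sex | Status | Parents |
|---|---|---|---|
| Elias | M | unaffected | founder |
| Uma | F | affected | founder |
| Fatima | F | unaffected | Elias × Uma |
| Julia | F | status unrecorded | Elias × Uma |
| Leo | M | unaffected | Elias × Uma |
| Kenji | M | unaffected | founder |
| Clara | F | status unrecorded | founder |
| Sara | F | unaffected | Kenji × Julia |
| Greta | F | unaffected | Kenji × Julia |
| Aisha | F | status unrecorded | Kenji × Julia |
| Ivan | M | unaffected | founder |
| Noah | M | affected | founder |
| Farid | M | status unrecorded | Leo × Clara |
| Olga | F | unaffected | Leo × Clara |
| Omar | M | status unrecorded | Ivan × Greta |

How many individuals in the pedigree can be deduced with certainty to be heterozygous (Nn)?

Obligate heterozygotes: Uma is affected so carries N and passed n to Fatima (nn), so Uma is Nn.
Every other individual is either homozygous by phenotype or has at least one consistent homozygous assignment, so the count is 1.

1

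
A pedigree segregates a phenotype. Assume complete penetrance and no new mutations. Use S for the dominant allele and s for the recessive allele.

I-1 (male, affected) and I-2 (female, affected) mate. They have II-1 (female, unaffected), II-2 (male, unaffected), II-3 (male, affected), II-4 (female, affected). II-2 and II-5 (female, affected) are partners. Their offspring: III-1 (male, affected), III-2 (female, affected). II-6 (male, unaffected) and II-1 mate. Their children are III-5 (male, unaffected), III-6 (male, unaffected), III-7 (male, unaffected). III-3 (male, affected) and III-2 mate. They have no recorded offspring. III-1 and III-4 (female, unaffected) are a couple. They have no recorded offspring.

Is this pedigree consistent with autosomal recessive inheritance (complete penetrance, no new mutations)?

No

Under autosomal recessive, II-1 (unaffected, female) cannot arise from I-1 (affected) × I-2 (affected).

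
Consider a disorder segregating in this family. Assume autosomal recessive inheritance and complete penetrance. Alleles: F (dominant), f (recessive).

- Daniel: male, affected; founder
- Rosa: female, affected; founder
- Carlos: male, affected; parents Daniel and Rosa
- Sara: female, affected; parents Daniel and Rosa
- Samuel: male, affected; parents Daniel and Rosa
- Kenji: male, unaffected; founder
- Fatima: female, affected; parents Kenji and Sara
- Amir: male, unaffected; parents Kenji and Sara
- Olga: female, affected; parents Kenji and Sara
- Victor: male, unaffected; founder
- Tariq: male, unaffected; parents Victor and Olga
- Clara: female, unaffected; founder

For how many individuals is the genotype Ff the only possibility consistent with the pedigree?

3

Obligate heterozygotes: Kenji is unaffected so carries F and passed f to Fatima (ff), so Kenji is Ff; Amir is unaffected so carries F and received f from Sara (ff), so Amir is Ff; Tariq is unaffected so carries F and received f from Olga (ff), so Tariq is Ff.
Every other individual is either homozygous by phenotype or has at least one consistent homozygous assignment, so the count is 3.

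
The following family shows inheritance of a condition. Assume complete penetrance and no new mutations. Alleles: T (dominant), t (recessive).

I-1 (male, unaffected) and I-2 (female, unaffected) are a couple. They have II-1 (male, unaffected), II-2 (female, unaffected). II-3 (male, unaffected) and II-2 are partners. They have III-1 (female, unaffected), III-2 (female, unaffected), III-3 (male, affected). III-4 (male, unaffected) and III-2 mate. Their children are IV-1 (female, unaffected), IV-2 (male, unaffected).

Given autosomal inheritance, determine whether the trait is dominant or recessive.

II-3 and II-2 are both unaffected yet have an affected child III-3. Under dominance, an affected child requires at least one affected parent, so the trait cannot be dominant.

recessive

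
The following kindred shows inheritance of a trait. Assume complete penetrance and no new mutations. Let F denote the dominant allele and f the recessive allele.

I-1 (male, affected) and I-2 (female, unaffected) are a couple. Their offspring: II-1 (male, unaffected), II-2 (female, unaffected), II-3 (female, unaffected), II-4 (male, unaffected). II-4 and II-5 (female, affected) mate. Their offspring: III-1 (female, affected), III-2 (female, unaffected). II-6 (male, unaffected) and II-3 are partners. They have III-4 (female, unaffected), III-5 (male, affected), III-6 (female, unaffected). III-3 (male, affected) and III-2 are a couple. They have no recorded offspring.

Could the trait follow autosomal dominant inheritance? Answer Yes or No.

No

Under autosomal dominant, III-5 (affected, male) cannot arise from II-6 (unaffected) × II-3 (unaffected).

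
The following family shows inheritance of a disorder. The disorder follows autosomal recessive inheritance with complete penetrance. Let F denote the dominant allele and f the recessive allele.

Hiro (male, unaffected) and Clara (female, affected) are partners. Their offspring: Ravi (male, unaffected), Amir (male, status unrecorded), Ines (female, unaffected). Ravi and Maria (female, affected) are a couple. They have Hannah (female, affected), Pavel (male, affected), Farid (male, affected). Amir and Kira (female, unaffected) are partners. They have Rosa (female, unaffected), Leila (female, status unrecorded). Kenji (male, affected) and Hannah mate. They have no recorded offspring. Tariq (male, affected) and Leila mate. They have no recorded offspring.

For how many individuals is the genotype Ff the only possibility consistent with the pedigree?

2

Obligate heterozygotes: Ravi is unaffected so carries F and received f from Clara (ff), so Ravi is Ff; Ines is unaffected so carries F and received f from Clara (ff), so Ines is Ff.
Every other individual is either homozygous by phenotype or has at least one consistent homozygous assignment, so the count is 2.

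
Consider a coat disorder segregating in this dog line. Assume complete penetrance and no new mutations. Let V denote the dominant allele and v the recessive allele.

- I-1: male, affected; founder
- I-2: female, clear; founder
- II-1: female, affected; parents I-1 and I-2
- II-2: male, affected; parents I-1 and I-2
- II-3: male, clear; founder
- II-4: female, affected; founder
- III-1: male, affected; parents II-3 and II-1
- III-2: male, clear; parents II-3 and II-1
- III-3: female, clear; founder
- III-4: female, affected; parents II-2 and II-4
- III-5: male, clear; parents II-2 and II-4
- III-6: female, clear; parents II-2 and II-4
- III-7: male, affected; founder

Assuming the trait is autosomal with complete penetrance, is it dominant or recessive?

dominant

II-2 and II-4 are both affected yet have a clear child III-5. Under a recessive model two affected parents are homozygous and every child would be affected, so the trait cannot be recessive.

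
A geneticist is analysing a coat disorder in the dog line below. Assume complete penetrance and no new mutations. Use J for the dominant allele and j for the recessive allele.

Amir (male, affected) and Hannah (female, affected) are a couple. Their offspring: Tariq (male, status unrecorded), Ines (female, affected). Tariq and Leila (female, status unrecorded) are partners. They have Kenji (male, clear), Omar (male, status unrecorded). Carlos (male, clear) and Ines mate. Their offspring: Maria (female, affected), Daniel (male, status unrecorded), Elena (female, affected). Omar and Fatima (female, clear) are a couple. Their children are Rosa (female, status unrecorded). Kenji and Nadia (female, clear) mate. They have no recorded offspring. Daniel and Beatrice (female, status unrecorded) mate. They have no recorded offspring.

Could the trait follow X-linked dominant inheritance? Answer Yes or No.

Yes

A consistent assignment under X-linked dominant exists: Amir X^J Y, Hannah X^J X^J, Tariq X^J Y, Ines X^J X^J, Leila X^J X^j, Carlos X^j Y, Kenji X^j Y, Omar X^J Y, Fatima X^j X^j, Nadia X^j X^j, Maria X^J X^j, Daniel X^J Y, Elena X^J X^j, Beatrice X^J X^J, Rosa X^J X^j.
In this assignment every recorded phenotype matches its genotype and every non-founder's genotype is obtainable from its parents' genotypes, so the pedigree is consistent.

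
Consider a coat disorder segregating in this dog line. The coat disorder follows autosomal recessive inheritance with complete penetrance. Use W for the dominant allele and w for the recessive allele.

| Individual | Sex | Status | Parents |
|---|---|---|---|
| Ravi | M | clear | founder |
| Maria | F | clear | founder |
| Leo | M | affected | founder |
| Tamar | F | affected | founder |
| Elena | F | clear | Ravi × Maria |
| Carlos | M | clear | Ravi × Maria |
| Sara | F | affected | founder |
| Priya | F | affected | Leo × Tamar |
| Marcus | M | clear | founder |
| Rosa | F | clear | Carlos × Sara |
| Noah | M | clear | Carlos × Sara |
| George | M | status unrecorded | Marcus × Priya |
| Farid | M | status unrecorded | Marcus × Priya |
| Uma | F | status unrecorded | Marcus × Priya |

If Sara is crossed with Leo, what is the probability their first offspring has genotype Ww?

Sara is affected, so Sara is ww.
Leo is affected, so Leo is ww.
The cross gives 1 ww, so P(offspring has genotype Ww) = 0.

0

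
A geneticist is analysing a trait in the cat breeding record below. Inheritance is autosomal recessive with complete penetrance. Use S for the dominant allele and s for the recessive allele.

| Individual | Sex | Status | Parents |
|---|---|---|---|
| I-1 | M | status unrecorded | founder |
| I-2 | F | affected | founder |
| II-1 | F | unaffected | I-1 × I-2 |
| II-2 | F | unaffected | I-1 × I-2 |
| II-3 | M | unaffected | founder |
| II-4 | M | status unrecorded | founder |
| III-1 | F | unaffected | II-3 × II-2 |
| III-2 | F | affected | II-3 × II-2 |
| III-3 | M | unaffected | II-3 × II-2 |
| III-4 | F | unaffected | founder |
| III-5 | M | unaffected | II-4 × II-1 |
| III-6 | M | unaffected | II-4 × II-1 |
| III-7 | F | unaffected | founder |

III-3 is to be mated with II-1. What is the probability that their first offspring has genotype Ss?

1/2

II-3 is unaffected so carries S and passed s to III-2 (ss), so II-3 is Ss.
II-2 is unaffected so carries S and received s from I-2 (ss), so II-2 is Ss.
III-3 is an unaffected offspring of II-3 (Ss) × II-2 (Ss), whose cross gives 1/4 SS : 1/2 Ss : 1/4 ss; conditioning on being unaffected, III-3 is SS with probability 1/3, Ss with probability 2/3.
II-1 is unaffected so carries S and received s from I-2 (ss), so II-1 is Ss.
Summing over parental genotype combinations, P(offspring has genotype Ss) = 1/3·1/2 + 2/3·1/2 = 1/2.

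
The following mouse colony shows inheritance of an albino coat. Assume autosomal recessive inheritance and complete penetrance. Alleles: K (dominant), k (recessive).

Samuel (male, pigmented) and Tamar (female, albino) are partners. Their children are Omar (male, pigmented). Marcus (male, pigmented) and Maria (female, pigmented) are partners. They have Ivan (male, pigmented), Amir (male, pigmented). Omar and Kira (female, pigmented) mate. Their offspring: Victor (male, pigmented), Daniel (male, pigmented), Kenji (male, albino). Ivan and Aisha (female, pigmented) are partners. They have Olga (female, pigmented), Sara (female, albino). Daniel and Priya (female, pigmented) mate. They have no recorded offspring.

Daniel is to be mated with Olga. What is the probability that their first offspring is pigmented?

Omar is pigmented so carries K and received k from Tamar (kk), so Omar is Kk.
Kira is pigmented so carries K and passed k to Kenji (kk), so Kira is Kk.
Daniel is a pigmented offspring of Omar (Kk) × Kira (Kk), whose cross gives 1/4 KK : 1/2 Kk : 1/4 kk; conditioning on being pigmented, Daniel is KK with probability 1/3, Kk with probability 2/3.
Ivan is pigmented so carries K and passed k to Sara (kk), so Ivan is Kk.
Aisha is pigmented so carries K and passed k to Sara (kk), so Aisha is Kk.
Olga is a pigmented offspring of Ivan (Kk) × Aisha (Kk), whose cross gives 1/4 KK : 1/2 Kk : 1/4 kk; conditioning on being pigmented, Olga is KK with probability 1/3, Kk with probability 2/3.
Summing over parental genotype combinations, P(offspring is pigmented) = 1/9·1 + 2/9·1 + 2/9·1 + 4/9·3/4 = 8/9.

8/9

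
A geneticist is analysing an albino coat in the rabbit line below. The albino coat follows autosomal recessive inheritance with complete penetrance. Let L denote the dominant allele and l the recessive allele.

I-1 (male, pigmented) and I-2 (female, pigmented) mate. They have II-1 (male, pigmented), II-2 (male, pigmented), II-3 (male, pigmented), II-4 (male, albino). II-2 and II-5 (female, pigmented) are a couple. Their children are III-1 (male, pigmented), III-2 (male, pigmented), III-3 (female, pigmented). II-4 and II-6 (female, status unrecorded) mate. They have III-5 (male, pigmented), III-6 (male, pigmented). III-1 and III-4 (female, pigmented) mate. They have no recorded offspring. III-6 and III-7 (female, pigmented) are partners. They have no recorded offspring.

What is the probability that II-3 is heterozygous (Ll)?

2/3

I-1 is pigmented so carries L and passed l to II-4 (ll), so I-1 is Ll.
I-2 is pigmented so carries L and passed l to II-4 (ll), so I-2 is Ll.
Their cross gives offspring ratios 1/4 LL : 1/2 Ll : 1/4 ll. Conditioning on II-3 being pigmented, P(Ll) = 1/2 / 3/4 = 2/3.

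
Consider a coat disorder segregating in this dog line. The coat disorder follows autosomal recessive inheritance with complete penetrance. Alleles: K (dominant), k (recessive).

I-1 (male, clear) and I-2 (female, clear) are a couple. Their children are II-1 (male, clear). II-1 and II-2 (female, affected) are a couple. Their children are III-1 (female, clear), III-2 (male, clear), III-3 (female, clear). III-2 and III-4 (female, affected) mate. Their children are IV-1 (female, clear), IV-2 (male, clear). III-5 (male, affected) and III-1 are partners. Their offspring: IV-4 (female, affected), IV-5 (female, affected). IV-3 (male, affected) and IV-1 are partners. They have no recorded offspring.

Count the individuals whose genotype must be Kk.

Obligate heterozygotes: III-1 is clear so carries K and received k from II-2 (kk), so III-1 is Kk; III-2 is clear so carries K and received k from II-2 (kk), so III-2 is Kk; III-3 is clear so carries K and received k from II-2 (kk), so III-3 is Kk; IV-1 is clear so carries K and received k from III-4 (kk), so IV-1 is Kk; IV-2 is clear so carries K and received k from III-4 (kk), so IV-2 is Kk.
Every other individual is either homozygous by phenotype or has at least one consistent homozygous assignment, so the count is 5.

5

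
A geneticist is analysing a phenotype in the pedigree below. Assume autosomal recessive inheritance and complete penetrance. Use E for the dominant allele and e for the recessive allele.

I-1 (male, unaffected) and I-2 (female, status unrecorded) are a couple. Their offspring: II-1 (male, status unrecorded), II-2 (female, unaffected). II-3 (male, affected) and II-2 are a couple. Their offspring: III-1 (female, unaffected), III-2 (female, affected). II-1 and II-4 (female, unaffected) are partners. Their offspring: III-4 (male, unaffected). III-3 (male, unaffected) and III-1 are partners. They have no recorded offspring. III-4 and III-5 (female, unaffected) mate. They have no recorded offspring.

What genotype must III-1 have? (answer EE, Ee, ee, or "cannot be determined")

From phenotype alone, III-1 is EE or Ee.
III-1 is unaffected so carries E and received e from II-3 (ee), so III-1 is Ee.

Ee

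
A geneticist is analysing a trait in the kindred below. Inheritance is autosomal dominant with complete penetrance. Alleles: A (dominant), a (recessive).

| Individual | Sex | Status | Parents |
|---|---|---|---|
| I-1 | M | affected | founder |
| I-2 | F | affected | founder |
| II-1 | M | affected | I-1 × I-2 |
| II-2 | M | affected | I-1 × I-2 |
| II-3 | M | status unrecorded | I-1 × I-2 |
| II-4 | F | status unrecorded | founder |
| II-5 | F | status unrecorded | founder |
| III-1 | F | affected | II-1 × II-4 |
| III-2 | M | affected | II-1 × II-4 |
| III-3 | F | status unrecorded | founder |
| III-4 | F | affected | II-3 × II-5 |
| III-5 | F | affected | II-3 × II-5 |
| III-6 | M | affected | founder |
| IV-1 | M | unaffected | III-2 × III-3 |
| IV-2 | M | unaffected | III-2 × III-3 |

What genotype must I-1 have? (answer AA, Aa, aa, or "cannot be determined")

I-1's phenotype allows AA or Aa, and no parent or child forces a single allele at both positions; consistent genotype assignments exist with I-1 as AA or Aa.

cannot be determined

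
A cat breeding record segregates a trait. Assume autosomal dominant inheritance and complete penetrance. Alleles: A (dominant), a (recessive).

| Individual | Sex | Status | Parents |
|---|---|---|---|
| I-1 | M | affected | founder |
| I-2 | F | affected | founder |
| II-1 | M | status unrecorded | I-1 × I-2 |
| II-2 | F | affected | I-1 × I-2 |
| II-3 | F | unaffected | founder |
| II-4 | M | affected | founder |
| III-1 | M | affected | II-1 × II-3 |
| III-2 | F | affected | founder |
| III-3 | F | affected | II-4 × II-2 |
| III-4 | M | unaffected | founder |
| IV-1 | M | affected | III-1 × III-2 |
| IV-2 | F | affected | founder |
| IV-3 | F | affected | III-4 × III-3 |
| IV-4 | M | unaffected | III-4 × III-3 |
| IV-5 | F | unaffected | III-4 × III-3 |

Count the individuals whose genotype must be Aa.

3

Obligate heterozygotes: III-1 is affected so carries A and received a from II-3 (aa), so III-1 is Aa; III-3 is affected so carries A and passed a to IV-4 (aa), so III-3 is Aa; IV-3 is affected so carries A and received a from III-4 (aa), so IV-3 is Aa.
Every other individual is either homozygous by phenotype or has at least one consistent homozygous assignment, so the count is 3.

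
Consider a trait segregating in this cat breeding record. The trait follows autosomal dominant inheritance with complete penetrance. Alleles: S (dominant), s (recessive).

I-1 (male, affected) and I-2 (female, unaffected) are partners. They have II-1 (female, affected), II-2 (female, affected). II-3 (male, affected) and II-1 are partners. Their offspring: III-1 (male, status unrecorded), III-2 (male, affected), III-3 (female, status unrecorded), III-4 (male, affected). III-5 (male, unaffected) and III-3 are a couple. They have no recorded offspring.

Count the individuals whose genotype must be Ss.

Obligate heterozygotes: II-1 is affected so carries S and received s from I-2 (ss), so II-1 is Ss; II-2 is affected so carries S and received s from I-2 (ss), so II-2 is Ss.
Every other individual is either homozygous by phenotype or has at least one consistent homozygous assignment, so the count is 2.

2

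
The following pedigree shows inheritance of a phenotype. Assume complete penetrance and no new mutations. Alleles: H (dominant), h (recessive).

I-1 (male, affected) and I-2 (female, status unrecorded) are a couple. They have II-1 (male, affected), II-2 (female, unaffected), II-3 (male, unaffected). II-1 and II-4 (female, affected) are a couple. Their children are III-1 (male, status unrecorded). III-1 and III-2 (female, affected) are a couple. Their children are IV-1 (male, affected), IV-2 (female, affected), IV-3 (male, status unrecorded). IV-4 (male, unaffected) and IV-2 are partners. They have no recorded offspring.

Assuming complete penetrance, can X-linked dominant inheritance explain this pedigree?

Under X-linked dominant, II-2 (unaffected, female) cannot arise from I-1 (affected) × I-2 (unrecorded).

No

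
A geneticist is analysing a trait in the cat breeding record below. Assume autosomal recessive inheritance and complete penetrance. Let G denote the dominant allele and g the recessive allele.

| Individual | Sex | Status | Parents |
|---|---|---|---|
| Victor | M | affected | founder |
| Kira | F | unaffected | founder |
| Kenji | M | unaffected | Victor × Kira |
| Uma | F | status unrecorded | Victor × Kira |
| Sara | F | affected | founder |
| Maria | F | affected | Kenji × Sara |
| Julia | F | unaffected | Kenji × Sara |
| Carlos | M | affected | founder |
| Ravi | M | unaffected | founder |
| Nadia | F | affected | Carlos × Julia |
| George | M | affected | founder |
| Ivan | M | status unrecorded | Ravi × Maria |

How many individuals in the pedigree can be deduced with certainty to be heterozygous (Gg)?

2

Obligate heterozygotes: Kenji is unaffected so carries G and received g from Victor (gg), so Kenji is Gg; Julia is unaffected so carries G and received g from Sara (gg), so Julia is Gg.
Every other individual is either homozygous by phenotype or has at least one consistent homozygous assignment, so the count is 2.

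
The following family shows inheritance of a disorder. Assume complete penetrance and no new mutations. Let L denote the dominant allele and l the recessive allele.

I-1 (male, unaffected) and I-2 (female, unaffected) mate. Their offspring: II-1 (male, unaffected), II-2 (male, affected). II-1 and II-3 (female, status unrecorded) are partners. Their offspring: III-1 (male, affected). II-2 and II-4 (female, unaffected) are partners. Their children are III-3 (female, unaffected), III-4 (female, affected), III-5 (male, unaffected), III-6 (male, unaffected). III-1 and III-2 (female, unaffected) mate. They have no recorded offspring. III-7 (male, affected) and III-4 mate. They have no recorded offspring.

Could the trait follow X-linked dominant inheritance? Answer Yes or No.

No

Under X-linked dominant, II-2 (affected, male) cannot arise from I-1 (unaffected) × I-2 (unaffected).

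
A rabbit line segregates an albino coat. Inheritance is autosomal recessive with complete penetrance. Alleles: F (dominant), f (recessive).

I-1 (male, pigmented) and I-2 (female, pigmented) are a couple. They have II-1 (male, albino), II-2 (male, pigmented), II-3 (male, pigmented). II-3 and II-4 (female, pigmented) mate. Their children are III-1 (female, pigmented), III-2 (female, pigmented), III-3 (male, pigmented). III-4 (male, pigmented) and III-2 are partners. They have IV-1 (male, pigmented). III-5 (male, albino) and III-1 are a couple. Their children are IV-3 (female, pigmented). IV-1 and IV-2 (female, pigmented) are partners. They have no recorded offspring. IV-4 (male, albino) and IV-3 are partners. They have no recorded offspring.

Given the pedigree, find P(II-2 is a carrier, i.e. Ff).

2/3

I-1 is pigmented so carries F and passed f to II-1 (ff), so I-1 is Ff.
I-2 is pigmented so carries F and passed f to II-1 (ff), so I-2 is Ff.
Their cross gives offspring ratios 1/4 FF : 1/2 Ff : 1/4 ff. Conditioning on II-2 being pigmented, P(Ff) = 1/2 / 3/4 = 2/3.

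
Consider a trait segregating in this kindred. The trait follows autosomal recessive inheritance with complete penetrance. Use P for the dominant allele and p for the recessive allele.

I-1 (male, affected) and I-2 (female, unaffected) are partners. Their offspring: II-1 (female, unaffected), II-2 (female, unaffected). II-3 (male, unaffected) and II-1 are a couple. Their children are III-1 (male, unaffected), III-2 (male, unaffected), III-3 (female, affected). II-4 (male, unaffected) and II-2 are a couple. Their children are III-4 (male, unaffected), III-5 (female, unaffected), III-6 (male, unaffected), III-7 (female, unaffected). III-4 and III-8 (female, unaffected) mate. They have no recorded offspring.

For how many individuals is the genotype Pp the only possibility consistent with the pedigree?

3

Obligate heterozygotes: II-1 is unaffected so carries P and received p from I-1 (pp), so II-1 is Pp; II-2 is unaffected so carries P and received p from I-1 (pp), so II-2 is Pp; II-3 is unaffected so carries P and passed p to III-3 (pp), so II-3 is Pp.
Every other individual is either homozygous by phenotype or has at least one consistent homozygous assignment, so the count is 3.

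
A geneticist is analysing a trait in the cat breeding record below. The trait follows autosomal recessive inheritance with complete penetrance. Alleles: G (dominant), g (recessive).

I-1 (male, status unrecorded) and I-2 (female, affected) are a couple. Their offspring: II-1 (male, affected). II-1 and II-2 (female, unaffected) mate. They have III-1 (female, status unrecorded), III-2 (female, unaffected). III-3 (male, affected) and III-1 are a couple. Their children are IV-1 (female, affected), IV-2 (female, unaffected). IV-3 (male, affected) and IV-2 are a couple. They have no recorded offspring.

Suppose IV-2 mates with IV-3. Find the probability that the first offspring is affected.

IV-2 is unaffected so carries G and received g from III-3 (gg), so IV-2 is Gg.
IV-3 is affected, so IV-3 is gg.
The cross gives 1/2 Gg : 1/2 gg, so P(offspring is affected) = 1/2.

1/2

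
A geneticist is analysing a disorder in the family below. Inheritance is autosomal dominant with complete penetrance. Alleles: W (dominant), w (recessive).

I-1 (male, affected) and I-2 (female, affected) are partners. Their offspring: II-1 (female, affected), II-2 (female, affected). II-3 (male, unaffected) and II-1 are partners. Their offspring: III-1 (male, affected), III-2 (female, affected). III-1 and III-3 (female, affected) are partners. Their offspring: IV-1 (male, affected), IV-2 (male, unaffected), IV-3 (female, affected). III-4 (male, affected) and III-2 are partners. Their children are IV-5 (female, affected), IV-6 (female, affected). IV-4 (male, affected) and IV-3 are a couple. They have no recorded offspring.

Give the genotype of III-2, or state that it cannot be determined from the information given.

Ww

From phenotype alone, III-2 is WW or Ww.
III-2 is affected so carries W and received w from II-3 (ww), so III-2 is Ww.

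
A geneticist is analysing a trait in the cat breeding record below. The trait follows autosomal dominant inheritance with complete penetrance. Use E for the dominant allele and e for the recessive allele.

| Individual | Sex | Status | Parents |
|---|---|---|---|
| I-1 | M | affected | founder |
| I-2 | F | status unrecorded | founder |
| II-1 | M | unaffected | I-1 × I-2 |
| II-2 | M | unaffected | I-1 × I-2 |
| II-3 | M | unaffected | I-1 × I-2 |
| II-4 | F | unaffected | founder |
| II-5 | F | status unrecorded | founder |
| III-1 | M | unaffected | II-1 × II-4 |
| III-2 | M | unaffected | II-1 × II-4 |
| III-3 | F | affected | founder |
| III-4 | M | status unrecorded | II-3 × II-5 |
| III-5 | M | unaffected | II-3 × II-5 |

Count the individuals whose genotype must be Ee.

Obligate heterozygotes: I-1 is affected so carries E and passed e to II-1 (ee), so I-1 is Ee.
Every other individual is either homozygous by phenotype or has at least one consistent homozygous assignment, so the count is 1.

1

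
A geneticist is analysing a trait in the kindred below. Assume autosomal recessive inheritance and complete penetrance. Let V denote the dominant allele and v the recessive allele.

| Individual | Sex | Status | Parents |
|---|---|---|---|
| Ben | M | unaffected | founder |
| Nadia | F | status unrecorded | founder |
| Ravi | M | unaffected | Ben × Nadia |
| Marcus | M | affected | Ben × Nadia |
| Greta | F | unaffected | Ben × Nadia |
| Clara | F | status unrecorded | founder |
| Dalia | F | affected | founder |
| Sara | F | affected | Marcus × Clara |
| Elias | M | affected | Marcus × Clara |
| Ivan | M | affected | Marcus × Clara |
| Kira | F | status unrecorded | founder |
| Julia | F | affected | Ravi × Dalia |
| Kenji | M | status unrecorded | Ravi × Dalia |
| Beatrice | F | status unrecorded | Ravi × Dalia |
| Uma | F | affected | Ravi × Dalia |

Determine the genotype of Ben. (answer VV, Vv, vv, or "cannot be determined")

From phenotype alone, Ben is VV or Vv.
Ben is unaffected so carries V and passed v to Marcus (vv), so Ben is Vv.

Vv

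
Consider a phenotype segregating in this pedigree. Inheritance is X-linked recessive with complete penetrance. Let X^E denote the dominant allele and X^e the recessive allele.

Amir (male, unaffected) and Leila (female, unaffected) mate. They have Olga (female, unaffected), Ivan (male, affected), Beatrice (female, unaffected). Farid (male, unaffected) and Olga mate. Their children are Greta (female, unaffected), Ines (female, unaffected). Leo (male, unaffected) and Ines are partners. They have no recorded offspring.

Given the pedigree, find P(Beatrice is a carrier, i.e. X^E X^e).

1/2

Amir is unaffected, so Amir is X^E Y.
Leila is unaffected so carries E and passed e to Ivan (X^e Y), so Leila is X^E X^e.
Their cross gives offspring ratios 1/2 X^E X^E : 1/2 X^E X^e. Conditioning on Beatrice being unaffected, P(X^E X^e) = 1/2 / 1 = 1/2.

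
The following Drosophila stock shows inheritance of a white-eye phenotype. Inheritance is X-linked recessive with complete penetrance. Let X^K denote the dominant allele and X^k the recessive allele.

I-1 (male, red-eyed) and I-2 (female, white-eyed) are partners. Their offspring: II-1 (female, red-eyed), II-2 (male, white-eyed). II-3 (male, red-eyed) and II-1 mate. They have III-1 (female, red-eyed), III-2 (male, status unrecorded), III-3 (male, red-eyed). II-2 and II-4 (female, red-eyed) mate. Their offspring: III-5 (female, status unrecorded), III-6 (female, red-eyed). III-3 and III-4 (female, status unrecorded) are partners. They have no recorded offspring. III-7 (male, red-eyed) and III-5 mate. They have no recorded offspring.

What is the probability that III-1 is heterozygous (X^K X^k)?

II-3 is red-eyed, so II-3 is X^K Y.
II-1 is red-eyed so carries K and received k from I-2 (X^k X^k), so II-1 is X^K X^k.
Their cross gives offspring ratios 1/2 X^K X^K : 1/2 X^K X^k. Conditioning on III-1 being red-eyed, P(X^K X^k) = 1/2 / 1 = 1/2.

1/2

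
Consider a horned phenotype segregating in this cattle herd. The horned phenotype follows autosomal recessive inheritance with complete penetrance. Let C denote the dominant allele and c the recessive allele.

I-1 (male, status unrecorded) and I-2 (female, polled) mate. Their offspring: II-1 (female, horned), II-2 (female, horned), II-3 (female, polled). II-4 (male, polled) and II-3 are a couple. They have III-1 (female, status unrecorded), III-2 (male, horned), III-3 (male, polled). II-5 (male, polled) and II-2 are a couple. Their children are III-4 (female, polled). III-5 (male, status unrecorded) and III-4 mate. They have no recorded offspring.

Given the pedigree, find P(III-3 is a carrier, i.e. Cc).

II-4 is polled so carries C and passed c to III-2 (cc), so II-4 is Cc.
II-3 is polled so carries C and passed c to III-2 (cc), so II-3 is Cc.
Their cross gives offspring ratios 1/4 CC : 1/2 Cc : 1/4 cc. Conditioning on III-3 being polled, P(Cc) = 1/2 / 3/4 = 2/3.

2/3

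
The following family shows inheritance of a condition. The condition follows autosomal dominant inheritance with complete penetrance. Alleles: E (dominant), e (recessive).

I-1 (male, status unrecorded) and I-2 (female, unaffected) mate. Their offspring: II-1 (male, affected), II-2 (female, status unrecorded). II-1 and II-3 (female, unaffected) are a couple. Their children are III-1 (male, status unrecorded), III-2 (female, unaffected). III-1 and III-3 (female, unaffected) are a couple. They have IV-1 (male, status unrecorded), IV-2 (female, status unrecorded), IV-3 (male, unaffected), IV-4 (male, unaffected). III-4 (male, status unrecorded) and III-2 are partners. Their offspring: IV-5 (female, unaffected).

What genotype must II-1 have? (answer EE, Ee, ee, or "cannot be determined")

Ee

From phenotype alone, II-1 is EE or Ee.
II-1 is affected so carries E and received e from I-2 (ee), so II-1 is Ee.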